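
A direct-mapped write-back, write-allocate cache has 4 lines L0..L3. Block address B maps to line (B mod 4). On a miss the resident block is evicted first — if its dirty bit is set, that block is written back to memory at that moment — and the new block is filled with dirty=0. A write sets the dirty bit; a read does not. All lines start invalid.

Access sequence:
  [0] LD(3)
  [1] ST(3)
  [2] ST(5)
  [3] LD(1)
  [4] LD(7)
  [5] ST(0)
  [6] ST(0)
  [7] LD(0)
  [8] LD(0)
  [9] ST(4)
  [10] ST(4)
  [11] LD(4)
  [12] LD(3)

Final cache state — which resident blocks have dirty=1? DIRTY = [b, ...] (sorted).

  0 | R B3 → L3 miss [-]
  1 | W B3 → L3 hit [D]
  2 | W B5 → L1 miss [D]
  3 | R B1 → L1 miss wb→B5 [-]
  4 | R B7 → L3 miss wb→B3 [-]
  5 | W B0 → L0 miss [D]
  6 | W B0 → L0 hit [D]
  7 | R B0 → L0 hit [D]
  8 | R B0 → L0 hit [D]
  9 | W B4 → L0 miss wb→B0 [D]
  10 | W B4 → L0 hit [D]
  11 | R B4 → L0 hit [D]
  12 | R B3 → L3 miss [-]

DIRTY = [4]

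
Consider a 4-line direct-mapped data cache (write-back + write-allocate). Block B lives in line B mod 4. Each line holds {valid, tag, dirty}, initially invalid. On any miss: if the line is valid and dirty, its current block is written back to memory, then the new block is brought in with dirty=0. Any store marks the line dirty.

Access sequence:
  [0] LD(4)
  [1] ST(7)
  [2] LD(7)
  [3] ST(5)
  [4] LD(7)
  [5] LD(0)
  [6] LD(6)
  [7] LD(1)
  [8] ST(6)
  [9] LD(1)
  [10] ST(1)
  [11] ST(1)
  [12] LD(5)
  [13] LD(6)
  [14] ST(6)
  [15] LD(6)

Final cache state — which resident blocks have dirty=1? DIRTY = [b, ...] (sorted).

DIRTY = [6, 7]

  0 | R B4 → L0 miss [-]
  1 | W B7 → L3 miss [D]
  2 | R B7 → L3 hit [D]
  3 | W B5 → L1 miss [D]
  4 | R B7 → L3 hit [D]
  5 | R B0 → L0 miss [-]
  6 | R B6 → L2 miss [-]
  7 | R B1 → L1 miss wb→B5 [-]
  8 | W B6 → L2 hit [D]
  9 | R B1 → L1 hit [-]
  10 | W B1 → L1 hit [D]
  11 | W B1 → L1 hit [D]
  12 | R B5 → L1 miss wb→B1 [-]
  13 | R B6 → L2 hit [D]
  14 | W B6 → L2 hit [D]
  15 | R B6 → L2 hit [D]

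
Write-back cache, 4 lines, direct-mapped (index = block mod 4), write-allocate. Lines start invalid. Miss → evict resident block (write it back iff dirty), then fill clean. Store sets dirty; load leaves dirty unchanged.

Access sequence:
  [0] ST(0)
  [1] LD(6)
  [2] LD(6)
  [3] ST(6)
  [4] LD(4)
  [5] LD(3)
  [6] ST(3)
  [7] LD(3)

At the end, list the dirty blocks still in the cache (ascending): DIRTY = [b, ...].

0: W B0 → L0 miss [D]
1: R B6 → L2 miss [-]
2: R B6 → L2 hit [-]
3: W B6 → L2 hit [D]
4: R B4 → L0 miss wb→B0 [-]
5: R B3 → L3 miss [-]
6: W B3 → L3 hit [D]
7: R B3 → L3 hit [D]

DIRTY = [3, 6]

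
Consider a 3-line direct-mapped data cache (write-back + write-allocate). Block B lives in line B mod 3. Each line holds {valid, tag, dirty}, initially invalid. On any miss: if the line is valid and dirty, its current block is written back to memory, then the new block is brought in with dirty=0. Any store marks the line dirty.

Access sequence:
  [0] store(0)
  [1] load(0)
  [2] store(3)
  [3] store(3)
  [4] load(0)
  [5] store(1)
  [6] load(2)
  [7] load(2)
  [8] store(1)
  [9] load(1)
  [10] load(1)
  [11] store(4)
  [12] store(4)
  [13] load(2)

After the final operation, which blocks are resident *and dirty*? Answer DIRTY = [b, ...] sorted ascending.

DIRTY = [4]

  0 | W B0 → L0 miss [D]
  1 | R B0 → L0 hit [D]
  2 | W B3 → L0 miss wb→B0 [D]
  3 | W B3 → L0 hit [D]
  4 | R B0 → L0 miss wb→B3 [-]
  5 | W B1 → L1 miss [D]
  6 | R B2 → L2 miss [-]
  7 | R B2 → L2 hit [-]
  8 | W B1 → L1 hit [D]
  9 | R B1 → L1 hit [D]
  10 | R B1 → L1 hit [D]
  11 | W B4 → L1 miss wb→B1 [D]
  12 | W B4 → L1 hit [D]
  13 | R B2 → L2 hit [-]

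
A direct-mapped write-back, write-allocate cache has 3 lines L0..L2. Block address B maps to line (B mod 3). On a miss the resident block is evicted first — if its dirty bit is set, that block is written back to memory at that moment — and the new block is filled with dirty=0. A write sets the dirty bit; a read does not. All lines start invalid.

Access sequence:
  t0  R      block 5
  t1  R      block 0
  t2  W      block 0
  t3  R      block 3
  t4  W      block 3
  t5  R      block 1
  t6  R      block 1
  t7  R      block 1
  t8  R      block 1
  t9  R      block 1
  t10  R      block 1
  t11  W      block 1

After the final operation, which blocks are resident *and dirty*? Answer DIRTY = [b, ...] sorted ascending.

DIRTY = [1, 3]

0: R B5 -> L2 miss  d=-]
1: R B0 -> L0 miss  d=-]
2: W B0 -> L0 hit  d=D]
3: R B3 -> L0 miss wb->B0  d=-]
4: W B3 -> L0 hit  d=D]
5: R B1 -> L1 miss  d=-]
6: R B1 -> L1 hit  d=-]
7: R B1 -> L1 hit  d=-]
8: R B1 -> L1 hit  d=-]
9: R B1 -> L1 hit  d=-]
10: R B1 -> L1 hit  d=-]
11: W B1 -> L1 hit  d=D]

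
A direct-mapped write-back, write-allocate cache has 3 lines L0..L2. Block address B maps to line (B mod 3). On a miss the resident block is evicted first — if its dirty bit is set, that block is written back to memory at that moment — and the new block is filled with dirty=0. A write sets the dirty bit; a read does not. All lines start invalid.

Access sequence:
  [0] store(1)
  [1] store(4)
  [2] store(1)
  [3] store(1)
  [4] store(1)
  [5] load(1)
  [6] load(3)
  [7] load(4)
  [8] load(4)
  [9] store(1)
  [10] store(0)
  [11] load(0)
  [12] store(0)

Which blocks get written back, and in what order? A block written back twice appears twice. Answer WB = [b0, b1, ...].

0: W B1 -> L1 miss  d=D]
1: W B4 -> L1 miss wb->B1  d=D]
2: W B1 -> L1 miss wb->B4  d=D]
3: W B1 -> L1 hit  d=D]
4: W B1 -> L1 hit  d=D]
5: R B1 -> L1 hit  d=D]
6: R B3 -> L0 miss  d=-]
7: R B4 -> L1 miss wb->B1  d=-]
8: R B4 -> L1 hit  d=-]
9: W B1 -> L1 miss  d=D]
10: W B0 -> L0 miss  d=D]
11: R B0 -> L0 hit  d=D]
12: W B0 -> L0 hit  d=D]

WB = [1, 4, 1]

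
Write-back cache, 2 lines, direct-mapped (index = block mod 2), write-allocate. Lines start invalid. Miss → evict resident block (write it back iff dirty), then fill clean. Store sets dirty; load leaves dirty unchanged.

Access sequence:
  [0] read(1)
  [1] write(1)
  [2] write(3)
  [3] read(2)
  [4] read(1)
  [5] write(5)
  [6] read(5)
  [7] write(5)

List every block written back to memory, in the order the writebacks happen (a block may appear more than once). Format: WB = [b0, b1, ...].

0: R B1 -> L1 miss  d=-]
1: W B1 -> L1 hit  d=D]
2: W B3 -> L1 miss wb->B1  d=D]
3: R B2 -> L0 miss  d=-]
4: R B1 -> L1 miss wb->B3  d=-]
5: W B5 -> L1 miss  d=D]
6: R B5 -> L1 hit  d=D]
7: W B5 -> L1 hit  d=D]

WB = [1, 3]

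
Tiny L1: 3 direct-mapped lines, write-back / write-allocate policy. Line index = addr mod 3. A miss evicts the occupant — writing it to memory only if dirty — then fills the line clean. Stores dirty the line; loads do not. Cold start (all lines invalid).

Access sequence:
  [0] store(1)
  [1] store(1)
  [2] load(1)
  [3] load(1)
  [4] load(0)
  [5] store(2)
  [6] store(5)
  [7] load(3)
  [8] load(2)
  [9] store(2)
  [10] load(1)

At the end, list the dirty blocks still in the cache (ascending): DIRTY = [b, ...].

DIRTY = [1, 2]

0: W B1 -> L1 miss  d=D]
1: W B1 -> L1 hit  d=D]
2: R B1 -> L1 hit  d=D]
3: R B1 -> L1 hit  d=D]
4: R B0 -> L0 miss  d=-]
5: W B2 -> L2 miss  d=D]
6: W B5 -> L2 miss wb->B2  d=D]
7: R B3 -> L0 miss  d=-]
8: R B2 -> L2 miss wb->B5  d=-]
9: W B2 -> L2 hit  d=D]
10: R B1 -> L1 hit  d=D]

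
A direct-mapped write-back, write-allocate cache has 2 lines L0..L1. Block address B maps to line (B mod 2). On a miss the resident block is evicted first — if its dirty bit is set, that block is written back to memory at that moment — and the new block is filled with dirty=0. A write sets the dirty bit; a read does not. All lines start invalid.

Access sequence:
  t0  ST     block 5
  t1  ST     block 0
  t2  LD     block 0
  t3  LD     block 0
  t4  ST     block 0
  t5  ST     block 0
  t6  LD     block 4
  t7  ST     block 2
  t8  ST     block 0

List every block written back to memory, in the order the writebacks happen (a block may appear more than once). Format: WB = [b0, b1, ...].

  0 | W B5 → L1 miss [D]
  1 | W B0 → L0 miss [D]
  2 | R B0 → L0 hit [D]
  3 | R B0 → L0 hit [D]
  4 | W B0 → L0 hit [D]
  5 | W B0 → L0 hit [D]
  6 | R B4 → L0 miss wb→B0 [-]
  7 | W B2 → L0 miss [D]
  8 | W B0 → L0 miss wb→B2 [D]

WB = [0, 2]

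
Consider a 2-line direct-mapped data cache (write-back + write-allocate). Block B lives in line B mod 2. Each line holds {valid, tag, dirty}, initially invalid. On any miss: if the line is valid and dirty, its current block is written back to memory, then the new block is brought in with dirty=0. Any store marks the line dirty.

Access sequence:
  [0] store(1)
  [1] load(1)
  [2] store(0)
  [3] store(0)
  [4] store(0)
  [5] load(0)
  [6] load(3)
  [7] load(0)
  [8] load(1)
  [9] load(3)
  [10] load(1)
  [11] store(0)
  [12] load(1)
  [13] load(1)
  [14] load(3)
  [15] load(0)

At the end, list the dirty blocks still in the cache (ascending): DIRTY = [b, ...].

DIRTY = [0]

0: W B1 → L1 miss [D]
1: R B1 → L1 hit [D]
2: W B0 → L0 miss [D]
3: W B0 → L0 hit [D]
4: W B0 → L0 hit [D]
5: R B0 → L0 hit [D]
6: R B3 → L1 miss wb→B1 [-]
7: R B0 → L0 hit [D]
8: R B1 → L1 miss [-]
9: R B3 → L1 miss [-]
10: R B1 → L1 miss [-]
11: W B0 → L0 hit [D]
12: R B1 → L1 hit [-]
13: R B1 → L1 hit [-]
14: R B3 → L1 miss [-]
15: R B0 → L0 hit [D]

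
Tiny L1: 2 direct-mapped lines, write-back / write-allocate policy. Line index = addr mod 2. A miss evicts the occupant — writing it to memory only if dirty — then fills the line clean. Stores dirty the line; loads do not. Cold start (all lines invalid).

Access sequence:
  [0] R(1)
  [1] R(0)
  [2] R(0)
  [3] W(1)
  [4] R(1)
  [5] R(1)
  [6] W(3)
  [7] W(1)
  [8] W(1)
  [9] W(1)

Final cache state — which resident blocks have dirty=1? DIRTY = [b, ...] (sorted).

DIRTY = [1]

  0 | R B1 → L1 miss [-]
  1 | R B0 → L0 miss [-]
  2 | R B0 → L0 hit [-]
  3 | W B1 → L1 hit [D]
  4 | R B1 → L1 hit [D]
  5 | R B1 → L1 hit [D]
  6 | W B3 → L1 miss wb→B1 [D]
  7 | W B1 → L1 miss wb→B3 [D]
  8 | W B1 → L1 hit [D]
  9 | W B1 → L1 hit [D]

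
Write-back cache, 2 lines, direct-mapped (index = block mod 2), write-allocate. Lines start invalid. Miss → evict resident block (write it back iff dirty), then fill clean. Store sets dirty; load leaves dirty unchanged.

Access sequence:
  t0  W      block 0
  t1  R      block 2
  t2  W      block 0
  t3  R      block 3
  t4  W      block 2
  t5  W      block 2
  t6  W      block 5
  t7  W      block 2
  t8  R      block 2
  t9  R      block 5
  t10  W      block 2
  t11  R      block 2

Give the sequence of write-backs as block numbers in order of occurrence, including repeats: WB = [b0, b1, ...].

WB = [0, 0]

0: W B0 -> L0 miss  d=D]
1: R B2 -> L0 miss wb->B0  d=-]
2: W B0 -> L0 miss  d=D]
3: R B3 -> L1 miss  d=-]
4: W B2 -> L0 miss wb->B0  d=D]
5: W B2 -> L0 hit  d=D]
6: W B5 -> L1 miss  d=D]
7: W B2 -> L0 hit  d=D]
8: R B2 -> L0 hit  d=D]
9: R B5 -> L1 hit  d=D]
10: W B2 -> L0 hit  d=D]
11: R B2 -> L0 hit  d=D]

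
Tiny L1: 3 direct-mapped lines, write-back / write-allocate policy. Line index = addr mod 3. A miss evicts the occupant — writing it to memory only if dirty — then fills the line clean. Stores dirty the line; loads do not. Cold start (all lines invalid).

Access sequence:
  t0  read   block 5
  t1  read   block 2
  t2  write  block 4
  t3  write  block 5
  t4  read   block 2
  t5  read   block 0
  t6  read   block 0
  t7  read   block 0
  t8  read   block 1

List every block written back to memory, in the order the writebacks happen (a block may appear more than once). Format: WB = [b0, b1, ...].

0: R B5 -> L2 miss  d=-]
1: R B2 -> L2 miss  d=-]
2: W B4 -> L1 miss  d=D]
3: W B5 -> L2 miss  d=D]
4: R B2 -> L2 miss wb->B5  d=-]
5: R B0 -> L0 miss  d=-]
6: R B0 -> L0 hit  d=-]
7: R B0 -> L0 hit  d=-]
8: R B1 -> L1 miss wb->B4  d=-]

WB = [5, 4]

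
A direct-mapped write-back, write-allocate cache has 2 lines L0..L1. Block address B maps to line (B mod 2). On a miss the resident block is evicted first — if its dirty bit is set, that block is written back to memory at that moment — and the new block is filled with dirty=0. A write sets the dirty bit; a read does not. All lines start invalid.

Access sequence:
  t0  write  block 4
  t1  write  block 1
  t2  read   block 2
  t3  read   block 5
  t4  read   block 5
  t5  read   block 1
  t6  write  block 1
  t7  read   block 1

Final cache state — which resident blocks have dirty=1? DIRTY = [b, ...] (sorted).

0: W B4 -> L0 miss  d=D]
1: W B1 -> L1 miss  d=D]
2: R B2 -> L0 miss wb->B4  d=-]
3: R B5 -> L1 miss wb->B1  d=-]
4: R B5 -> L1 hit  d=-]
5: R B1 -> L1 miss  d=-]
6: W B1 -> L1 hit  d=D]
7: R B1 -> L1 hit  d=D]

DIRTY = [1]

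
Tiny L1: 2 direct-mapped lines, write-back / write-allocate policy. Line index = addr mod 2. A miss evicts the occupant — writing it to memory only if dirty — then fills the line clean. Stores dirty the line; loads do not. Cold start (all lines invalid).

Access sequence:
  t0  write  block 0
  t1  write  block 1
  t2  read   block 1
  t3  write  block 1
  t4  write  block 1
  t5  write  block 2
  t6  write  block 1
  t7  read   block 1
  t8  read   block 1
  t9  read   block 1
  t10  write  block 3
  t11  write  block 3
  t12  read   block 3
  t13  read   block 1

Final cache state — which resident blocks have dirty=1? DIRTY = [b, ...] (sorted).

  0 | W B0 → L0 miss [D]
  1 | W B1 → L1 miss [D]
  2 | R B1 → L1 hit [D]
  3 | W B1 → L1 hit [D]
  4 | W B1 → L1 hit [D]
  5 | W B2 → L0 miss wb→B0 [D]
  6 | W B1 → L1 hit [D]
  7 | R B1 → L1 hit [D]
  8 | R B1 → L1 hit [D]
  9 | R B1 → L1 hit [D]
  10 | W B3 → L1 miss wb→B1 [D]
  11 | W B3 → L1 hit [D]
  12 | R B3 → L1 hit [D]
  13 | R B1 → L1 miss wb→B3 [-]

DIRTY = [2]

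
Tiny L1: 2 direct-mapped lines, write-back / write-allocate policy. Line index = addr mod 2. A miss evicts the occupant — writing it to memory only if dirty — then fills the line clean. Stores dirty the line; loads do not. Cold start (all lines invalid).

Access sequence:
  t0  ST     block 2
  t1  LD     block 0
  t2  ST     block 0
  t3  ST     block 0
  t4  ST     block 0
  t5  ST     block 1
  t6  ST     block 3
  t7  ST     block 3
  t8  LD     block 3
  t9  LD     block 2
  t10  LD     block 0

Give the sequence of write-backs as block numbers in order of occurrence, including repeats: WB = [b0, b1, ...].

WB = [2, 1, 0]

0: W B2 → L0 miss [D]
1: R B0 → L0 miss wb→B2 [-]
2: W B0 → L0 hit [D]
3: W B0 → L0 hit [D]
4: W B0 → L0 hit [D]
5: W B1 → L1 miss [D]
6: W B3 → L1 miss wb→B1 [D]
7: W B3 → L1 hit [D]
8: R B3 → L1 hit [D]
9: R B2 → L0 miss wb→B0 [-]
10: R B0 → L0 miss [-]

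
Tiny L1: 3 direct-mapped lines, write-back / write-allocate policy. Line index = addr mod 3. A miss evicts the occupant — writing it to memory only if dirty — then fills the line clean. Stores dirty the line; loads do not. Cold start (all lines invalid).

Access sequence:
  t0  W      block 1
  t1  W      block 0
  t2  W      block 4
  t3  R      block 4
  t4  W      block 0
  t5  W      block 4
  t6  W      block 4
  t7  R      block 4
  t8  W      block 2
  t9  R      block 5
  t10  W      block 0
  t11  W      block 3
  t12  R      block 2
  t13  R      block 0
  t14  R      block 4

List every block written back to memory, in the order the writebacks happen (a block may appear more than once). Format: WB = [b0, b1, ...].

WB = [1, 2, 0, 3]

  0 | W B1 → L1 miss [D]
  1 | W B0 → L0 miss [D]
  2 | W B4 → L1 miss wb→B1 [D]
  3 | R B4 → L1 hit [D]
  4 | W B0 → L0 hit [D]
  5 | W B4 → L1 hit [D]
  6 | W B4 → L1 hit [D]
  7 | R B4 → L1 hit [D]
  8 | W B2 → L2 miss [D]
  9 | R B5 → L2 miss wb→B2 [-]
  10 | W B0 → L0 hit [D]
  11 | W B3 → L0 miss wb→B0 [D]
  12 | R B2 → L2 miss [-]
  13 | R B0 → L0 miss wb→B3 [-]
  14 | R B4 → L1 hit [D]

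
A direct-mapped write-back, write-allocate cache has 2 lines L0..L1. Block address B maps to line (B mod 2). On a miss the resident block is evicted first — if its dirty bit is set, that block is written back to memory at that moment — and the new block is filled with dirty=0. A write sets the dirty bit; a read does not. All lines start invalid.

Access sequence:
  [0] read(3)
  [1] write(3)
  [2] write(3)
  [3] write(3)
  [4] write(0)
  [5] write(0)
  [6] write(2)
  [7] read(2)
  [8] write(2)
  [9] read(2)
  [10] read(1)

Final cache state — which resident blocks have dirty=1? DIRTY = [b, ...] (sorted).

DIRTY = [2]

  0 | R B3 → L1 miss [-]
  1 | W B3 → L1 hit [D]
  2 | W B3 → L1 hit [D]
  3 | W B3 → L1 hit [D]
  4 | W B0 → L0 miss [D]
  5 | W B0 → L0 hit [D]
  6 | W B2 → L0 miss wb→B0 [D]
  7 | R B2 → L0 hit [D]
  8 | W B2 → L0 hit [D]
  9 | R B2 → L0 hit [D]
  10 | R B1 → L1 miss wb→B3 [-]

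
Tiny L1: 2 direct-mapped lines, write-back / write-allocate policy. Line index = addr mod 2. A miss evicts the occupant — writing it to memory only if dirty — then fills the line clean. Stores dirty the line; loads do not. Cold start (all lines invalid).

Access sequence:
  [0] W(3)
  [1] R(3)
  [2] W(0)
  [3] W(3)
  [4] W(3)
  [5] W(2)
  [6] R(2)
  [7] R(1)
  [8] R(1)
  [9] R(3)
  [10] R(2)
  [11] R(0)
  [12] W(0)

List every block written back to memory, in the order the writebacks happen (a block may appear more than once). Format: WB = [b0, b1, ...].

0: W B3 → L1 miss [D]
1: R B3 → L1 hit [D]
2: W B0 → L0 miss [D]
3: W B3 → L1 hit [D]
4: W B3 → L1 hit [D]
5: W B2 → L0 miss wb→B0 [D]
6: R B2 → L0 hit [D]
7: R B1 → L1 miss wb→B3 [-]
8: R B1 → L1 hit [-]
9: R B3 → L1 miss [-]
10: R B2 → L0 hit [D]
11: R B0 → L0 miss wb→B2 [-]
12: W B0 → L0 hit [D]

WB = [0, 3, 2]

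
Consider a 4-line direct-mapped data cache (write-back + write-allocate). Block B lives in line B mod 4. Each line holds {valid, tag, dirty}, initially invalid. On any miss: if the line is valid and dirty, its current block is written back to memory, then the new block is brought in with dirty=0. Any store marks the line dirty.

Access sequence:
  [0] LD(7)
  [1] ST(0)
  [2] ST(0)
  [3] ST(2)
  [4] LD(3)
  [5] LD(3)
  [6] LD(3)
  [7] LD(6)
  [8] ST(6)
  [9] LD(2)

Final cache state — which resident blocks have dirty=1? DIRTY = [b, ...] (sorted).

DIRTY = [0]

0: R B7 → L3 miss [-]
1: W B0 → L0 miss [D]
2: W B0 → L0 hit [D]
3: W B2 → L2 miss [D]
4: R B3 → L3 miss [-]
5: R B3 → L3 hit [-]
6: R B3 → L3 hit [-]
7: R B6 → L2 miss wb→B2 [-]
8: W B6 → L2 hit [D]
9: R B2 → L2 miss wb→B6 [-]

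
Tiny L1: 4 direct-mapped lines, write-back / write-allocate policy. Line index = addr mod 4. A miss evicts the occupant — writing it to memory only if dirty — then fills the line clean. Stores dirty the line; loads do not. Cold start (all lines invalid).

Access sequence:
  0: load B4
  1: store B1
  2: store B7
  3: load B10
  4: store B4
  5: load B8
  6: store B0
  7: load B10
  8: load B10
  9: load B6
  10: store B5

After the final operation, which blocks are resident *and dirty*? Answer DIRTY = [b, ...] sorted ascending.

  0 | R B4 → L0 miss [-]
  1 | W B1 → L1 miss [D]
  2 | W B7 → L3 miss [D]
  3 | R B10 → L2 miss [-]
  4 | W B4 → L0 hit [D]
  5 | R B8 → L0 miss wb→B4 [-]
  6 | W B0 → L0 miss [D]
  7 | R B10 → L2 hit [-]
  8 | R B10 → L2 hit [-]
  9 | R B6 → L2 miss [-]
  10 | W B5 → L1 miss wb→B1 [D]

DIRTY = [0, 5, 7]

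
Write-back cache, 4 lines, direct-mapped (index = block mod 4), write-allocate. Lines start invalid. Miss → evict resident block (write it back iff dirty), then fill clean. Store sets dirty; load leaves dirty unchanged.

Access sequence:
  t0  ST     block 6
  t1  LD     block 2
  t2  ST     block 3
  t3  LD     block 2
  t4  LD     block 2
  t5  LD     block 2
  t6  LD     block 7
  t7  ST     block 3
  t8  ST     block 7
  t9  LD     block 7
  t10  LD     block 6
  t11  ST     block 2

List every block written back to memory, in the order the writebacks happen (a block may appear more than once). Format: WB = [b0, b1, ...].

WB = [6, 3, 3]

  0 | W B6 → L2 miss [D]
  1 | R B2 → L2 miss wb→B6 [-]
  2 | W B3 → L3 miss [D]
  3 | R B2 → L2 hit [-]
  4 | R B2 → L2 hit [-]
  5 | R B2 → L2 hit [-]
  6 | R B7 → L3 miss wb→B3 [-]
  7 | W B3 → L3 miss [D]
  8 | W B7 → L3 miss wb→B3 [D]
  9 | R B7 → L3 hit [D]
  10 | R B6 → L2 miss [-]
  11 | W B2 → L2 miss [D]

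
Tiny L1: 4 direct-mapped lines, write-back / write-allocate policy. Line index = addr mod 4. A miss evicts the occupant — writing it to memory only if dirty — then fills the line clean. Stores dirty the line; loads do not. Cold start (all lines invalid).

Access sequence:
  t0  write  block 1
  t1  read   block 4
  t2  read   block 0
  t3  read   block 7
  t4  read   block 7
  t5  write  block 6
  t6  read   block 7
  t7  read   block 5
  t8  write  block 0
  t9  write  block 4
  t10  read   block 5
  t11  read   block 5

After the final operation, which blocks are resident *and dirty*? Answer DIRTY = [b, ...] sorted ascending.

DIRTY = [4, 6]

0: W B1 -> L1 miss  d=D]
1: R B4 -> L0 miss  d=-]
2: R B0 -> L0 miss  d=-]
3: R B7 -> L3 miss  d=-]
4: R B7 -> L3 hit  d=-]
5: W B6 -> L2 miss  d=D]
6: R B7 -> L3 hit  d=-]
7: R B5 -> L1 miss wb->B1  d=-]
8: W B0 -> L0 hit  d=D]
9: W B4 -> L0 miss wb->B0  d=D]
10: R B5 -> L1 hit  d=-]
11: R B5 -> L1 hit  d=-]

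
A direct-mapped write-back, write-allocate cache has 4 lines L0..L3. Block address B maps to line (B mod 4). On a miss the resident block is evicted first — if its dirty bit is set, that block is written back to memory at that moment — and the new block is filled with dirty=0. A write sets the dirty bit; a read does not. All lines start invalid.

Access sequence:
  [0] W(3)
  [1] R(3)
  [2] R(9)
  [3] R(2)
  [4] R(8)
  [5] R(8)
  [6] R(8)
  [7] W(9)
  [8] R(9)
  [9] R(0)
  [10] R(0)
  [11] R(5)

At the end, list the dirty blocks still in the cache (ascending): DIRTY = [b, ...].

0: W B3 -> L3 miss  d=D]
1: R B3 -> L3 hit  d=D]
2: R B9 -> L1 miss  d=-]
3: R B2 -> L2 miss  d=-]
4: R B8 -> L0 miss  d=-]
5: R B8 -> L0 hit  d=-]
6: R B8 -> L0 hit  d=-]
7: W B9 -> L1 hit  d=D]
8: R B9 -> L1 hit  d=D]
9: R B0 -> L0 miss  d=-]
10: R B0 -> L0 hit  d=-]
11: R B5 -> L1 miss wb->B9  d=-]

DIRTY = [3]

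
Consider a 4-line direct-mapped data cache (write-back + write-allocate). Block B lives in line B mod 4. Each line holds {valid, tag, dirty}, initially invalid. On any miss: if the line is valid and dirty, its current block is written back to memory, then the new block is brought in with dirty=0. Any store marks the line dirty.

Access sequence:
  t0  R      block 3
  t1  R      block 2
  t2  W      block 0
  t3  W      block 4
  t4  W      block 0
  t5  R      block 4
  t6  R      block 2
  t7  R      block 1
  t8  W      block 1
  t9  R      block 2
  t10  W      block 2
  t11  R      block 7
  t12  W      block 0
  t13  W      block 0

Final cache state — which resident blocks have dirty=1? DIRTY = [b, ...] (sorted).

DIRTY = [0, 1, 2]

0: R B3 -> L3 miss  d=-]
1: R B2 -> L2 miss  d=-]
2: W B0 -> L0 miss  d=D]
3: W B4 -> L0 miss wb->B0  d=D]
4: W B0 -> L0 miss wb->B4  d=D]
5: R B4 -> L0 miss wb->B0  d=-]
6: R B2 -> L2 hit  d=-]
7: R B1 -> L1 miss  d=-]
8: W B1 -> L1 hit  d=D]
9: R B2 -> L2 hit  d=-]
10: W B2 -> L2 hit  d=D]
11: R B7 -> L3 miss  d=-]
12: W B0 -> L0 miss  d=D]
13: W B0 -> L0 hit  d=D]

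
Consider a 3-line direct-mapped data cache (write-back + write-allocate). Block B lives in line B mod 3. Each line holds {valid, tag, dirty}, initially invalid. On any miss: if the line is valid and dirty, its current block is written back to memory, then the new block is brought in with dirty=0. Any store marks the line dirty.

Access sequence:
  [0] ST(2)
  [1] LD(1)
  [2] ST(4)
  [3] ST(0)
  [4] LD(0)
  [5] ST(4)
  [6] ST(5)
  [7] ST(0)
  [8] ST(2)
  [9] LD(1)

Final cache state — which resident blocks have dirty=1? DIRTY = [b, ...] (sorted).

0: W B2 → L2 miss [D]
1: R B1 → L1 miss [-]
2: W B4 → L1 miss [D]
3: W B0 → L0 miss [D]
4: R B0 → L0 hit [D]
5: W B4 → L1 hit [D]
6: W B5 → L2 miss wb→B2 [D]
7: W B0 → L0 hit [D]
8: W B2 → L2 miss wb→B5 [D]
9: R B1 → L1 miss wb→B4 [-]

DIRTY = [0, 2]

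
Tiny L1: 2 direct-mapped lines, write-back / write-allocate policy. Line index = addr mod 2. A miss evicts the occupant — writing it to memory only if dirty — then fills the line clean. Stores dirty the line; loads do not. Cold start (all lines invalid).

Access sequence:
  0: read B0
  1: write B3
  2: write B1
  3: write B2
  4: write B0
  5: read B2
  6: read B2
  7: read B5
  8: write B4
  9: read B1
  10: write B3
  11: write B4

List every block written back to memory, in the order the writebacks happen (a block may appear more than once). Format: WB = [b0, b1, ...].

WB = [3, 2, 0, 1]

  0 | R B0 → L0 miss [-]
  1 | W B3 → L1 miss [D]
  2 | W B1 → L1 miss wb→B3 [D]
  3 | W B2 → L0 miss [D]
  4 | W B0 → L0 miss wb→B2 [D]
  5 | R B2 → L0 miss wb→B0 [-]
  6 | R B2 → L0 hit [-]
  7 | R B5 → L1 miss wb→B1 [-]
  8 | W B4 → L0 miss [D]
  9 | R B1 → L1 miss [-]
  10 | W B3 → L1 miss [D]
  11 | W B4 → L0 hit [D]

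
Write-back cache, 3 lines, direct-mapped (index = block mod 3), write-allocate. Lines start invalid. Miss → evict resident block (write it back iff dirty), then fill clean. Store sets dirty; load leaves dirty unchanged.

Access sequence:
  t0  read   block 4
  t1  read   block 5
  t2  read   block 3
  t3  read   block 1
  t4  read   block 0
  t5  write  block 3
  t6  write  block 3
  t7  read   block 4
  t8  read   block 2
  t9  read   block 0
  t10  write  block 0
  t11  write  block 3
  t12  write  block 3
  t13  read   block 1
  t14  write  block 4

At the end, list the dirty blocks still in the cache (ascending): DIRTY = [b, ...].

0: R B4 -> L1 miss  d=-]
1: R B5 -> L2 miss  d=-]
2: R B3 -> L0 miss  d=-]
3: R B1 -> L1 miss  d=-]
4: R B0 -> L0 miss  d=-]
5: W B3 -> L0 miss  d=D]
6: W B3 -> L0 hit  d=D]
7: R B4 -> L1 miss  d=-]
8: R B2 -> L2 miss  d=-]
9: R B0 -> L0 miss wb->B3  d=-]
10: W B0 -> L0 hit  d=D]
11: W B3 -> L0 miss wb->B0  d=D]
12: W B3 -> L0 hit  d=D]
13: R B1 -> L1 miss  d=-]
14: W B4 -> L1 miss  d=D]

DIRTY = [3, 4]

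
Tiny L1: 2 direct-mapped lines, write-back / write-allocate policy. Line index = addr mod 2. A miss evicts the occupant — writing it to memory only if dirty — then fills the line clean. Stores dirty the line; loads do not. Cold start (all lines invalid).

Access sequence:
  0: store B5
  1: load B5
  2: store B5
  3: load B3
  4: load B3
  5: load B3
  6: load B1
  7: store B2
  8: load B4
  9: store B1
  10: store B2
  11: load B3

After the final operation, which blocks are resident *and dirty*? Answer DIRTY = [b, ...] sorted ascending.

DIRTY = [2]

0: W B5 → L1 miss [D]
1: R B5 → L1 hit [D]
2: W B5 → L1 hit [D]
3: R B3 → L1 miss wb→B5 [-]
4: R B3 → L1 hit [-]
5: R B3 → L1 hit [-]
6: R B1 → L1 miss [-]
7: W B2 → L0 miss [D]
8: R B4 → L0 miss wb→B2 [-]
9: W B1 → L1 hit [D]
10: W B2 → L0 miss [D]
11: R B3 → L1 miss wb→B1 [-]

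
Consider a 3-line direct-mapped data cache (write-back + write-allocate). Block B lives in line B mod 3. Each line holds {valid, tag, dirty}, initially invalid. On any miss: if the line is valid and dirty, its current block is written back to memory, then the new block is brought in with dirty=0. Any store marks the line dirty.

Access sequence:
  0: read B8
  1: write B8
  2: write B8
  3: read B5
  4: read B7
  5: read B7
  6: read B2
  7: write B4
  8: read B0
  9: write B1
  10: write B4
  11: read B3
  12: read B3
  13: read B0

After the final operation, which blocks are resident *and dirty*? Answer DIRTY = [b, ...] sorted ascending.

0: R B8 → L2 miss [-]
1: W B8 → L2 hit [D]
2: W B8 → L2 hit [D]
3: R B5 → L2 miss wb→B8 [-]
4: R B7 → L1 miss [-]
5: R B7 → L1 hit [-]
6: R B2 → L2 miss [-]
7: W B4 → L1 miss [D]
8: R B0 → L0 miss [-]
9: W B1 → L1 miss wb→B4 [D]
10: W B4 → L1 miss wb→B1 [D]
11: R B3 → L0 miss [-]
12: R B3 → L0 hit [-]
13: R B0 → L0 miss [-]

DIRTY = [4]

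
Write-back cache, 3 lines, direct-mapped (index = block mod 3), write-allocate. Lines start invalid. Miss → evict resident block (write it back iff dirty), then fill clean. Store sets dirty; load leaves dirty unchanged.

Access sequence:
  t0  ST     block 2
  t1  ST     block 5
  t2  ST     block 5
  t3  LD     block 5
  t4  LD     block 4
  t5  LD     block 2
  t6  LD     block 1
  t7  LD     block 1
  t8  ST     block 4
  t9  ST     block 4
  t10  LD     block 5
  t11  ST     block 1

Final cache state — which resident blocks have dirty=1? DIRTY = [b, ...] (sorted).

DIRTY = [1]

0: W B2 → L2 miss [D]
1: W B5 → L2 miss wb→B2 [D]
2: W B5 → L2 hit [D]
3: R B5 → L2 hit [D]
4: R B4 → L1 miss [-]
5: R B2 → L2 miss wb→B5 [-]
6: R B1 → L1 miss [-]
7: R B1 → L1 hit [-]
8: W B4 → L1 miss [D]
9: W B4 → L1 hit [D]
10: R B5 → L2 miss [-]
11: W B1 → L1 miss wb→B4 [D]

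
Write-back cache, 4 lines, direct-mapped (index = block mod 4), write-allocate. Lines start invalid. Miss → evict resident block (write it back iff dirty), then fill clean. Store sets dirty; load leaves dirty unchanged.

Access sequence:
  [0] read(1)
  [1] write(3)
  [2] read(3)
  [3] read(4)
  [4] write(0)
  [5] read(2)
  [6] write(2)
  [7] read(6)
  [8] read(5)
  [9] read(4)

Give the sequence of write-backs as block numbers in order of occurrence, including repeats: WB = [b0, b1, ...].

  0 | R B1 → L1 miss [-]
  1 | W B3 → L3 miss [D]
  2 | R B3 → L3 hit [D]
  3 | R B4 → L0 miss [-]
  4 | W B0 → L0 miss [D]
  5 | R B2 → L2 miss [-]
  6 | W B2 → L2 hit [D]
  7 | R B6 → L2 miss wb→B2 [-]
  8 | R B5 → L1 miss [-]
  9 | R B4 → L0 miss wb→B0 [-]

WB = [2, 0]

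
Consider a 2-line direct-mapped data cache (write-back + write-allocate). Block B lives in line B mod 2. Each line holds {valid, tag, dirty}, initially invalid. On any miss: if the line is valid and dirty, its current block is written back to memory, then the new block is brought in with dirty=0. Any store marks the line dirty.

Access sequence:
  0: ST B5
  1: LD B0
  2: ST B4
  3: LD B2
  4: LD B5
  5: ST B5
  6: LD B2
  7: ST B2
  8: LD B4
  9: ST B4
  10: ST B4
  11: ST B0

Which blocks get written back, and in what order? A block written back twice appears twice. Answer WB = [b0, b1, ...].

WB = [4, 2, 4]

0: W B5 → L1 miss [D]
1: R B0 → L0 miss [-]
2: W B4 → L0 miss [D]
3: R B2 → L0 miss wb→B4 [-]
4: R B5 → L1 hit [D]
5: W B5 → L1 hit [D]
6: R B2 → L0 hit [-]
7: W B2 → L0 hit [D]
8: R B4 → L0 miss wb→B2 [-]
9: W B4 → L0 hit [D]
10: W B4 → L0 hit [D]
11: W B0 → L0 miss wb→B4 [D]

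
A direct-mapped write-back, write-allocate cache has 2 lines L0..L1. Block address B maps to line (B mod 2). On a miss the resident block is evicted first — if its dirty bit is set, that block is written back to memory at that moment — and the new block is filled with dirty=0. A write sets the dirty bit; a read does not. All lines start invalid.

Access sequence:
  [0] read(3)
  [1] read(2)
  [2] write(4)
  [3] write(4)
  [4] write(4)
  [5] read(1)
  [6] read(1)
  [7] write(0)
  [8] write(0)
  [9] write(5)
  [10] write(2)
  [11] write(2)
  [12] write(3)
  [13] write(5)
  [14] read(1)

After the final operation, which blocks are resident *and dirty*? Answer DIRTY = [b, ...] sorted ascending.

DIRTY = [2]

  0 | R B3 → L1 miss [-]
  1 | R B2 → L0 miss [-]
  2 | W B4 → L0 miss [D]
  3 | W B4 → L0 hit [D]
  4 | W B4 → L0 hit [D]
  5 | R B1 → L1 miss [-]
  6 | R B1 → L1 hit [-]
  7 | W B0 → L0 miss wb→B4 [D]
  8 | W B0 → L0 hit [D]
  9 | W B5 → L1 miss [D]
  10 | W B2 → L0 miss wb→B0 [D]
  11 | W B2 → L0 hit [D]
  12 | W B3 → L1 miss wb→B5 [D]
  13 | W B5 → L1 miss wb→B3 [D]
  14 | R B1 → L1 miss wb→B5 [-]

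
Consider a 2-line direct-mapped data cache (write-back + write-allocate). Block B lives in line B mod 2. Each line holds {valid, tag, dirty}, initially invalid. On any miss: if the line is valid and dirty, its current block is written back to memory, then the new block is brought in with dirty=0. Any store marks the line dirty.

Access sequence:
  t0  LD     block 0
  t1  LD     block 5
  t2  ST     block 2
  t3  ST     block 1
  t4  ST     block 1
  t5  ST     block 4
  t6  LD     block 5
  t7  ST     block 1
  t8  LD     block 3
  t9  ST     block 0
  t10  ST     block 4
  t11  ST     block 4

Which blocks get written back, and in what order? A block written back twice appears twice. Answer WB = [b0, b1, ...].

WB = [2, 1, 1, 4, 0]

0: R B0 → L0 miss [-]
1: R B5 → L1 miss [-]
2: W B2 → L0 miss [D]
3: W B1 → L1 miss [D]
4: W B1 → L1 hit [D]
5: W B4 → L0 miss wb→B2 [D]
6: R B5 → L1 miss wb→B1 [-]
7: W B1 → L1 miss [D]
8: R B3 → L1 miss wb→B1 [-]
9: W B0 → L0 miss wb→B4 [D]
10: W B4 → L0 miss wb→B0 [D]
11: W B4 → L0 hit [D]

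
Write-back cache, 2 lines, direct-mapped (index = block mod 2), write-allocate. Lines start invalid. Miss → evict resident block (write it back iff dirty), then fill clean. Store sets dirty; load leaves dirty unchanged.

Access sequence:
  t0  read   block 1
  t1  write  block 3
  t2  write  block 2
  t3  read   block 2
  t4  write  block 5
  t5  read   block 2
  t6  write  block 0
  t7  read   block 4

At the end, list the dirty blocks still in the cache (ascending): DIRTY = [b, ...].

DIRTY = [5]

0: R B1 → L1 miss [-]
1: W B3 → L1 miss [D]
2: W B2 → L0 miss [D]
3: R B2 → L0 hit [D]
4: W B5 → L1 miss wb→B3 [D]
5: R B2 → L0 hit [D]
6: W B0 → L0 miss wb→B2 [D]
7: R B4 → L0 miss wb→B0 [-]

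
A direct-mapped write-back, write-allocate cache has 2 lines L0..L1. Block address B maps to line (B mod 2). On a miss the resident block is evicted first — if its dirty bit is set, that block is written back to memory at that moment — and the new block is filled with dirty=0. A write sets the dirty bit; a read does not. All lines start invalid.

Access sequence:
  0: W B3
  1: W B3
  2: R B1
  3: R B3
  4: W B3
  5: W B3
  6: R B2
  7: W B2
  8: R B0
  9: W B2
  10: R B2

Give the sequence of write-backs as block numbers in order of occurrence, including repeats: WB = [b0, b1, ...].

0: W B3 -> L1 miss  d=D]
1: W B3 -> L1 hit  d=D]
2: R B1 -> L1 miss wb->B3  d=-]
3: R B3 -> L1 miss  d=-]
4: W B3 -> L1 hit  d=D]
5: W B3 -> L1 hit  d=D]
6: R B2 -> L0 miss  d=-]
7: W B2 -> L0 hit  d=D]
8: R B0 -> L0 miss wb->B2  d=-]
9: W B2 -> L0 miss  d=D]
10: R B2 -> L0 hit  d=D]

WB = [3, 2]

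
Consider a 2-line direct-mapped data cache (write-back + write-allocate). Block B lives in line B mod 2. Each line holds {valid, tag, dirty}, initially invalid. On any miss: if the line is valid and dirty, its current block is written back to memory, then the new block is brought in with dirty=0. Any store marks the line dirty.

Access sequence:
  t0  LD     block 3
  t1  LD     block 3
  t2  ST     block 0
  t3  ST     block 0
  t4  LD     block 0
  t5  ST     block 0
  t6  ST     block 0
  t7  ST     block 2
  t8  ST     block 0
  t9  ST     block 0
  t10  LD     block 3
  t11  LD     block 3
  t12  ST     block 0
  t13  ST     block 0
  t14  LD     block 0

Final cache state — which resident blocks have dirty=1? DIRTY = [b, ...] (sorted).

0: R B3 -> L1 miss  d=-]
1: R B3 -> L1 hit  d=-]
2: W B0 -> L0 miss  d=D]
3: W B0 -> L0 hit  d=D]
4: R B0 -> L0 hit  d=D]
5: W B0 -> L0 hit  d=D]
6: W B0 -> L0 hit  d=D]
7: W B2 -> L0 miss wb->B0  d=D]
8: W B0 -> L0 miss wb->B2  d=D]
9: W B0 -> L0 hit  d=D]
10: R B3 -> L1 hit  d=-]
11: R B3 -> L1 hit  d=-]
12: W B0 -> L0 hit  d=D]
13: W B0 -> L0 hit  d=D]
14: R B0 -> L0 hit  d=D]

DIRTY = [0]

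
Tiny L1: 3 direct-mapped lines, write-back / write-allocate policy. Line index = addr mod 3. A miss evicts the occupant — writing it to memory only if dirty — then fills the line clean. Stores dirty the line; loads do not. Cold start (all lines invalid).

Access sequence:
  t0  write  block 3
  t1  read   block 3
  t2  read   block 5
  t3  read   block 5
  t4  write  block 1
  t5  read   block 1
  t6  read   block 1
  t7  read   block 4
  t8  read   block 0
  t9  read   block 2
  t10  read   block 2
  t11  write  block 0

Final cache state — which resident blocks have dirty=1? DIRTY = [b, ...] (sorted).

0: W B3 -> L0 miss  d=D]
1: R B3 -> L0 hit  d=D]
2: R B5 -> L2 miss  d=-]
3: R B5 -> L2 hit  d=-]
4: W B1 -> L1 miss  d=D]
5: R B1 -> L1 hit  d=D]
6: R B1 -> L1 hit  d=D]
7: R B4 -> L1 miss wb->B1  d=-]
8: R B0 -> L0 miss wb->B3  d=-]
9: R B2 -> L2 miss  d=-]
10: R B2 -> L2 hit  d=-]
11: W B0 -> L0 hit  d=D]

DIRTY = [0]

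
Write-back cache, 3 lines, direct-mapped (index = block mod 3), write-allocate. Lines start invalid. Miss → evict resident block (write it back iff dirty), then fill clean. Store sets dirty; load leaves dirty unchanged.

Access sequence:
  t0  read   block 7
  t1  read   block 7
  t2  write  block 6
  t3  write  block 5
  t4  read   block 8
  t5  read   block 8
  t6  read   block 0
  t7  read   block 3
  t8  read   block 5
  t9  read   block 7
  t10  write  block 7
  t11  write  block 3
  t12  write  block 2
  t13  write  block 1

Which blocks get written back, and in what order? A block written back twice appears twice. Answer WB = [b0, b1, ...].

WB = [5, 6, 7]

0: R B7 -> L1 miss  d=-]
1: R B7 -> L1 hit  d=-]
2: W B6 -> L0 miss  d=D]
3: W B5 -> L2 miss  d=D]
4: R B8 -> L2 miss wb->B5  d=-]
5: R B8 -> L2 hit  d=-]
6: R B0 -> L0 miss wb->B6  d=-]
7: R B3 -> L0 miss  d=-]
8: R B5 -> L2 miss  d=-]
9: R B7 -> L1 hit  d=-]
10: W B7 -> L1 hit  d=D]
11: W B3 -> L0 hit  d=D]
12: W B2 -> L2 miss  d=D]
13: W B1 -> L1 miss wb->B7  d=D]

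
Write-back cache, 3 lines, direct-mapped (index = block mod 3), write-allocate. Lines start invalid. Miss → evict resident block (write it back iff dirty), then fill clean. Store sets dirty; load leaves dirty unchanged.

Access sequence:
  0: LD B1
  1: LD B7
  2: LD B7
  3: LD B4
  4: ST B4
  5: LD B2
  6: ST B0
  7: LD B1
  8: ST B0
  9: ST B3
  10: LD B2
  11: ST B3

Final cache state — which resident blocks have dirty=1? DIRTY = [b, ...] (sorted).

  0 | R B1 → L1 miss [-]
  1 | R B7 → L1 miss [-]
  2 | R B7 → L1 hit [-]
  3 | R B4 → L1 miss [-]
  4 | W B4 → L1 hit [D]
  5 | R B2 → L2 miss [-]
  6 | W B0 → L0 miss [D]
  7 | R B1 → L1 miss wb→B4 [-]
  8 | W B0 → L0 hit [D]
  9 | W B3 → L0 miss wb→B0 [D]
  10 | R B2 → L2 hit [-]
  11 | W B3 → L0 hit [D]

DIRTY = [3]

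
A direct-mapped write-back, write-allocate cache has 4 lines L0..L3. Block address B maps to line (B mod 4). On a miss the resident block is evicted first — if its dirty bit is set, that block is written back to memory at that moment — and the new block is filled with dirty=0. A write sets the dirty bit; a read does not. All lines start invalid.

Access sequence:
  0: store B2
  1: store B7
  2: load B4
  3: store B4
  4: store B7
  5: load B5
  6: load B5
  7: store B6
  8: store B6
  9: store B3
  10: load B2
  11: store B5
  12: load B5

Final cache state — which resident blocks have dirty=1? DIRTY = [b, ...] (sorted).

DIRTY = [3, 4, 5]

0: W B2 -> L2 miss  d=D]
1: W B7 -> L3 miss  d=D]
2: R B4 -> L0 miss  d=-]
3: W B4 -> L0 hit  d=D]
4: W B7 -> L3 hit  d=D]
5: R B5 -> L1 miss  d=-]
6: R B5 -> L1 hit  d=-]
7: W B6 -> L2 miss wb->B2  d=D]
8: W B6 -> L2 hit  d=D]
9: W B3 -> L3 miss wb->B7  d=D]
10: R B2 -> L2 miss wb->B6  d=-]
11: W B5 -> L1 hit  d=D]
12: R B5 -> L1 hit  d=D]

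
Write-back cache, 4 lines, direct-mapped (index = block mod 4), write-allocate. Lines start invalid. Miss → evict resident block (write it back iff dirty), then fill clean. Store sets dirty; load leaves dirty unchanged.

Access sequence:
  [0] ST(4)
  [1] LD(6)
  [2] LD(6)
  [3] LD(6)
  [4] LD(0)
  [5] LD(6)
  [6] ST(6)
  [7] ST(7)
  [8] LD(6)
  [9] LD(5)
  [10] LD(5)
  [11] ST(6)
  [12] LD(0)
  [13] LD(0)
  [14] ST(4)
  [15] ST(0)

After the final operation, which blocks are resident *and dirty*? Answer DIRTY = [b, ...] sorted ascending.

0: W B4 → L0 miss [D]
1: R B6 → L2 miss [-]
2: R B6 → L2 hit [-]
3: R B6 → L2 hit [-]
4: R B0 → L0 miss wb→B4 [-]
5: R B6 → L2 hit [-]
6: W B6 → L2 hit [D]
7: W B7 → L3 miss [D]
8: R B6 → L2 hit [D]
9: R B5 → L1 miss [-]
10: R B5 → L1 hit [-]
11: W B6 → L2 hit [D]
12: R B0 → L0 hit [-]
13: R B0 → L0 hit [-]
14: W B4 → L0 miss [D]
15: W B0 → L0 miss wb→B4 [D]

DIRTY = [0, 6, 7]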